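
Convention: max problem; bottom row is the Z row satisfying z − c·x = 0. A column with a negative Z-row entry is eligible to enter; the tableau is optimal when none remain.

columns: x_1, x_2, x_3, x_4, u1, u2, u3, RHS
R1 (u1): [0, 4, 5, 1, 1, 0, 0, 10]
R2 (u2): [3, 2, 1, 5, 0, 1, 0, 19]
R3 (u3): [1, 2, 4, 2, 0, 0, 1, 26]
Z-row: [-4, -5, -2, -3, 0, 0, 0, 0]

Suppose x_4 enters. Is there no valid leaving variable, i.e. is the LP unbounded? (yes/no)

Column x_4 has positive entries in row(s) 1, 2, 3, so the ratio test bounds it — not unbounded.

no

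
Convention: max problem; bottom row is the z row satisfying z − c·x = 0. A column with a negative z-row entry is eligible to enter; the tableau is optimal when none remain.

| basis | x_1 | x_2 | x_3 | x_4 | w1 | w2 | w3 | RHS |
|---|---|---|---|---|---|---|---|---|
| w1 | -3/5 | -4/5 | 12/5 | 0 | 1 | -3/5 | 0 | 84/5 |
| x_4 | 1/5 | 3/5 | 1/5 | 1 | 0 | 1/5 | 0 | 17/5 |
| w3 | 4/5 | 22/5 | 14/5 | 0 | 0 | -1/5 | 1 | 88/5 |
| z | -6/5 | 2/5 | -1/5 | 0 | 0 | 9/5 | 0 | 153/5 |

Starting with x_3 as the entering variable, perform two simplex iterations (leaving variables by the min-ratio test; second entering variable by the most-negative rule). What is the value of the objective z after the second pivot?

Ratio test on column x_3 — row 1: (84/5)/(12/5) = 7; row 2: (17/5)/(1/5) = 17; row 3: (88/5)/(14/5) = 44/7. Minimum is 44/7 at row 3 (w3 leaves); pivot element 14/5.
Pivot on row 3; the z-row RHS becomes 153/5 − (-1/5)·(44/7) = 223/7.
Next entering variable (most negative z-row entry -8/7): x_1.
Ratio test on column x_1 — row 1: entry -9/7 ≤ 0; row 2: (15/7)/(1/7) = 15; row 3: (44/7)/(2/7) = 22. Minimum is 15 at row 2 (x_4 leaves); pivot element 1/7.
After the second pivot the z-row RHS is 223/7 − (-8/7)·15 = 49.

49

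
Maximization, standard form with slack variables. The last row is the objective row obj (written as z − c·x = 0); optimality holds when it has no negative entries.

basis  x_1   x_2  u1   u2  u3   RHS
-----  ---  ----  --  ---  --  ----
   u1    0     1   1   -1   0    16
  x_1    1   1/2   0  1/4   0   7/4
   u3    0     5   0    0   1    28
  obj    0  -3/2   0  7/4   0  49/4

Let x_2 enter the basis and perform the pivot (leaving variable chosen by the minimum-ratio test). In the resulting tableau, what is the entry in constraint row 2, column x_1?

2

Ratio test on column x_2 — row 1: 16/1 = 16; row 2: (7/4)/(1/2) = 7/2; row 3: 28/5 = 28/5. Minimum is 7/2 at row 2 (x_1 leaves); pivot element 1/2.
Divide row 2 by 1/2; eliminate column x_2 from the other rows.
In the new row 2, the x_1 entry is the old entry divided by the pivot: 1/(1/2) = 2.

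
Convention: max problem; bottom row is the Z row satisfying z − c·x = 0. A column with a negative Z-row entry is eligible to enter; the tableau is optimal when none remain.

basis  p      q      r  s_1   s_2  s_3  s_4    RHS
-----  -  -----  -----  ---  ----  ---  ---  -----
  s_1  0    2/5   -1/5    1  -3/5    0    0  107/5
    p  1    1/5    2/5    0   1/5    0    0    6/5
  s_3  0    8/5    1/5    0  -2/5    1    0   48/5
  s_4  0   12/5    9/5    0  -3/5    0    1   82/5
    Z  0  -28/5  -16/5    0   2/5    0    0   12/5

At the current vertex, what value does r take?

r is not in the basis, so in the current basic feasible solution r = 0.

0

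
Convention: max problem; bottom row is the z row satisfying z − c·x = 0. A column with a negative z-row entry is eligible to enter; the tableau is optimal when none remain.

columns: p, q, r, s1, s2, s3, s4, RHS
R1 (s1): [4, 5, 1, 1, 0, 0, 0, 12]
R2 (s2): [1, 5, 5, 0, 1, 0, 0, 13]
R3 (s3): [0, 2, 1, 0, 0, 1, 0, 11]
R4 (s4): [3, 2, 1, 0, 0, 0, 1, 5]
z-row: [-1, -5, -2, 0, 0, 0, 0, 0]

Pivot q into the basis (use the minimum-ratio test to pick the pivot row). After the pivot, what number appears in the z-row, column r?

-1

Ratio test on column q — row 1: 12/5 = 12/5; row 2: 13/5 = 13/5; row 3: 11/2 = 11/2; row 4: 5/2 = 5/2. Minimum is 12/5 at row 1 (s1 leaves); pivot element 5.
Divide row 1 by 5; eliminate column q from the other rows.
z-row update in column r: -2 − (-5)·(1/5) = -1.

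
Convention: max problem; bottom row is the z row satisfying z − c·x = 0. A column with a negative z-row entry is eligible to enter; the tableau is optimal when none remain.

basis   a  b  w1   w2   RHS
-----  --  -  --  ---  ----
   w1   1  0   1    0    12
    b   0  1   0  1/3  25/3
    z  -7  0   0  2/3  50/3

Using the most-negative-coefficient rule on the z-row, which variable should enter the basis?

Negative z-row entries: a: -7.
The most negative is -7 in column a, so a enters.

a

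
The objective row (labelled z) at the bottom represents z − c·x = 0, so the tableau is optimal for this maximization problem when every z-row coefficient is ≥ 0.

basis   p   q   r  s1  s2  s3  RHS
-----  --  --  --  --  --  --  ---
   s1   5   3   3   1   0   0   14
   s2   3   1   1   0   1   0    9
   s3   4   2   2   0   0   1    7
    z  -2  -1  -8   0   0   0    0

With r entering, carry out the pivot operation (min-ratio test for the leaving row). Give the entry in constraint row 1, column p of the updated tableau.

Ratio test on column r — row 1: 14/3 = 14/3; row 2: 9/1 = 9; row 3: 7/2 = 7/2. Minimum is 7/2 at row 3 (s3 leaves); pivot element 2.
Divide row 3 by 2; eliminate column r from the other rows.
Row 1 update in column p: 5 − 3·2 = -1.

-1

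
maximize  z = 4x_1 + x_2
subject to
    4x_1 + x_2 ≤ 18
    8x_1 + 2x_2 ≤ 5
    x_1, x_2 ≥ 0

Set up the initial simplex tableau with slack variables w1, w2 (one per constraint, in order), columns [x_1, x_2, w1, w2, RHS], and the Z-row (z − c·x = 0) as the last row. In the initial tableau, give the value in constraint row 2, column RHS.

5

The RHS of constraint 2 is b_2 = 5.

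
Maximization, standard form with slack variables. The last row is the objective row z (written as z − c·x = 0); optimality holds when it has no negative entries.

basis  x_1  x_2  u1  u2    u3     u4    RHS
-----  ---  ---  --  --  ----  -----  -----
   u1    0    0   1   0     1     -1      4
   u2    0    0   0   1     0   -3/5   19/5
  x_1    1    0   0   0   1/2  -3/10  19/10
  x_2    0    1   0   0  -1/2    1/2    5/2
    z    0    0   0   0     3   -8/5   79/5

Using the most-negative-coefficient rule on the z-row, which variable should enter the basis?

Negative z-row entries: u4: -8/5.
The most negative is -8/5 in column u4, so u4 enters.

u4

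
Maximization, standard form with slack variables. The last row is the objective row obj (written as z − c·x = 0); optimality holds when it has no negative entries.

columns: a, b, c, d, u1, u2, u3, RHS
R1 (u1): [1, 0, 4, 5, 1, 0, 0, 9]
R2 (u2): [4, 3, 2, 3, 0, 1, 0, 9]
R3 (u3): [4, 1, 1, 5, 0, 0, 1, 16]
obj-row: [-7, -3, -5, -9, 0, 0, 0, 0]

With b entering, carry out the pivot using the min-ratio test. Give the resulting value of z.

9

Ratio test on column b — row 1: entry 0 ≤ 0; row 2: 9/3 = 3; row 3: 16/1 = 16. Minimum is 3 at row 2 (u2 leaves); pivot element 3.
Pivot on row 2; the obj-row RHS becomes 0 − (-3)·3 = 9.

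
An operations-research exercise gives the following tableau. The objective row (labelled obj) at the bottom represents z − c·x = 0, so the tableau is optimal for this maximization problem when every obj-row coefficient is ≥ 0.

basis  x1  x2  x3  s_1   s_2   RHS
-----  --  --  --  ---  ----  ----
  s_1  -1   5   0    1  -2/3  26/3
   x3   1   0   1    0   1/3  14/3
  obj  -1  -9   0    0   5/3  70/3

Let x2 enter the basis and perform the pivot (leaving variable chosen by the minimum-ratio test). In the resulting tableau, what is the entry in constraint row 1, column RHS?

Ratio test on column x2 — row 1: (26/3)/5 = 26/15; row 2: entry 0 ≤ 0. Minimum is 26/15 at row 1 (s_1 leaves); pivot element 5.
Divide row 1 by 5; eliminate column x2 from the other rows.
In the new row 1, the RHS entry is the old entry divided by the pivot: (26/3)/5 = 26/15.

26/15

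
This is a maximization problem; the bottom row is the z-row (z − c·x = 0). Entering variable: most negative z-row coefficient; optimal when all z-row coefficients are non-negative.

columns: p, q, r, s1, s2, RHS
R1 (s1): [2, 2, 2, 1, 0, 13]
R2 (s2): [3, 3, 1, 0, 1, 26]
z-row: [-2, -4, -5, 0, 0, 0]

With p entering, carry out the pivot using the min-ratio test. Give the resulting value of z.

Ratio test on column p — row 1: 13/2 = 13/2; row 2: 26/3 = 26/3. Minimum is 13/2 at row 1 (s1 leaves); pivot element 2.
Pivot on row 1; the z-row RHS becomes 0 − (-2)·(13/2) = 13.

13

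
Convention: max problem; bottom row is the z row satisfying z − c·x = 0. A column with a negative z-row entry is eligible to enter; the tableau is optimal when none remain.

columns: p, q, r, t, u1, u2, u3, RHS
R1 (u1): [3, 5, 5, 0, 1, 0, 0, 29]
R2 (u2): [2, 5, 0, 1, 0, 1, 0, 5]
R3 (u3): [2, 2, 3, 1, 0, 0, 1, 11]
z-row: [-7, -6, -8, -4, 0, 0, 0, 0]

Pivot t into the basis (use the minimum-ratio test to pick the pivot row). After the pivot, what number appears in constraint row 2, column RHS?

5

Ratio test on column t — row 1: entry 0 ≤ 0; row 2: 5/1 = 5; row 3: 11/1 = 11. Minimum is 5 at row 2 (u2 leaves); pivot element 1.
Divide row 2 by 1; eliminate column t from the other rows.
In the new row 2, the RHS entry is the old entry divided by the pivot: 5/1 = 5.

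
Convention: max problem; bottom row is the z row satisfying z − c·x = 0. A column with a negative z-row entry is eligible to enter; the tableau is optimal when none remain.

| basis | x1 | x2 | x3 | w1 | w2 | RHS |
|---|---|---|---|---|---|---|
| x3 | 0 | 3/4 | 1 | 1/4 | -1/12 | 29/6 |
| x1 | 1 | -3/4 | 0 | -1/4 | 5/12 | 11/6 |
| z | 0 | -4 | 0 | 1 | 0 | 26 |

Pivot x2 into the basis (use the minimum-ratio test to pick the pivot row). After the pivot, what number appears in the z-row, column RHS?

466/9

Ratio test on column x2 — row 1: (29/6)/(3/4) = 58/9; row 2: entry -3/4 ≤ 0. Minimum is 58/9 at row 1 (x3 leaves); pivot element 3/4.
Divide row 1 by 3/4; eliminate column x2 from the other rows.
z-row update in column RHS: 26 − (-4)·(58/9) = 466/9.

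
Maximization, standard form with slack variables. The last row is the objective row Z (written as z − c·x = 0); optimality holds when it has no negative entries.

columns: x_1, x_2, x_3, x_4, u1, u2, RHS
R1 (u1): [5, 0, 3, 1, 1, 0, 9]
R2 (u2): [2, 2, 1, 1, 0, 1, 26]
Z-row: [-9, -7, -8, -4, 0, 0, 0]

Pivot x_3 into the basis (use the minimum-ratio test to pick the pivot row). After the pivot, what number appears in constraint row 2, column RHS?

Ratio test on column x_3 — row 1: 9/3 = 3; row 2: 26/1 = 26. Minimum is 3 at row 1 (u1 leaves); pivot element 3.
Divide row 1 by 3; eliminate column x_3 from the other rows.
Row 2 update in column RHS: 26 − 1·3 = 23.

23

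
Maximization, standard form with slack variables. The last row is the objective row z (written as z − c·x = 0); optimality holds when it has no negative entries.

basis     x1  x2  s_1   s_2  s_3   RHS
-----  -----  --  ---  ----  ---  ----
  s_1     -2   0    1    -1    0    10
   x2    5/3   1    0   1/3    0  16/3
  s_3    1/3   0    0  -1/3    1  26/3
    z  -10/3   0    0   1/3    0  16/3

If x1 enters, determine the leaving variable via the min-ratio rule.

x2

Column x1 entries and ratios — s_1: -2 ≤ 0, skip; x2: (16/3)/(5/3) = 16/5; s_3: (26/3)/(1/3) = 26.
Smallest ratio is 16/5 in the row of x2, so x2 leaves.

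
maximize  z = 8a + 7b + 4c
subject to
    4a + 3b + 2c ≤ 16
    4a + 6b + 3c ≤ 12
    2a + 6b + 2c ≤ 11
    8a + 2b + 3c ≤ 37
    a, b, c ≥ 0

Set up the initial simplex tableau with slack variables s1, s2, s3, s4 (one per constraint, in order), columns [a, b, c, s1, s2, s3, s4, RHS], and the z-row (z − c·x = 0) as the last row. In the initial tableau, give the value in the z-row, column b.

The z-row carries the negated objective coefficients: the b entry is -7.

-7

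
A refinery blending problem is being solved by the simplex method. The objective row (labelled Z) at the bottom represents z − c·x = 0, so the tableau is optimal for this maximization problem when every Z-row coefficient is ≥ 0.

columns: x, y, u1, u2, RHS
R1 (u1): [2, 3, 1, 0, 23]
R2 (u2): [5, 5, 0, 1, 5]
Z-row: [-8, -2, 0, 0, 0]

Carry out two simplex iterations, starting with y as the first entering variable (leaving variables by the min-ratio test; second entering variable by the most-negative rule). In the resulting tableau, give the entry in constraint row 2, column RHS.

1

Ratio test on column y — row 1: 23/3 = 23/3; row 2: 5/5 = 1. Minimum is 1 at row 2 (u2 leaves); pivot element 5.
Divide row 2 by 5; eliminate column y from the other rows.
Second iteration: most negative Z-row entry is -6 in column x, so x enters.
Ratio test on column x — row 1: entry -1 ≤ 0; row 2: 1/1 = 1. Minimum is 1 at row 2 (y leaves); pivot element 1.
Divide row 2 by 1; eliminate column x from the other rows.
After both pivots, the entry at constraint row 2, column RHS is 1.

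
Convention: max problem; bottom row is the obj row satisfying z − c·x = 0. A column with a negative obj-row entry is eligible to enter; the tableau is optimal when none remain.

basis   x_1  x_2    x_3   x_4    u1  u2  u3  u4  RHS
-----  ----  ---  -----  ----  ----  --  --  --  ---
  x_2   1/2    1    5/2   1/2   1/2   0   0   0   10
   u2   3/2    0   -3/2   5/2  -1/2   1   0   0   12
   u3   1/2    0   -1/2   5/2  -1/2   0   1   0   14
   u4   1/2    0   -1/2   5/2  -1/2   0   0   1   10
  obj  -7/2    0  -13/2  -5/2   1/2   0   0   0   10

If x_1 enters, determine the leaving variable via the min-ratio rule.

u2

Column x_1 entries and ratios — x_2: 10/(1/2) = 20; u2: 12/(3/2) = 8; u3: 14/(1/2) = 28; u4: 10/(1/2) = 20.
Smallest ratio is 8 in the row of u2, so u2 leaves.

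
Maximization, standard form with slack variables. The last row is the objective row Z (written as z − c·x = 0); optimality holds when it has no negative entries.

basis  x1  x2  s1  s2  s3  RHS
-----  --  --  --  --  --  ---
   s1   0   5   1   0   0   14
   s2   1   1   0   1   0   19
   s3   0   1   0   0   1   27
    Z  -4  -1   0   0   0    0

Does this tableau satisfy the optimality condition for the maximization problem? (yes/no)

no

The Z-row has a negative entry -4 in column x1, so it is not optimal.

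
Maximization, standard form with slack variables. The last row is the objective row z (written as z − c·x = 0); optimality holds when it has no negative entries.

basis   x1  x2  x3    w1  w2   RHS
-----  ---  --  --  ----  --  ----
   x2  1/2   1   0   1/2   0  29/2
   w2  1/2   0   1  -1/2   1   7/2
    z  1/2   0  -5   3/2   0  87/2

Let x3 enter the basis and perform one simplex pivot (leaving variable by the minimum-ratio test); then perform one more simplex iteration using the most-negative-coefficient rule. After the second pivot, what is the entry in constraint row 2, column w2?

Ratio test on column x3 — row 1: entry 0 ≤ 0; row 2: (7/2)/1 = 7/2. Minimum is 7/2 at row 2 (w2 leaves); pivot element 1.
Divide row 2 by 1; eliminate column x3 from the other rows.
Second iteration: most negative z-row entry is -1 in column w1, so w1 enters.
Ratio test on column w1 — row 1: (29/2)/(1/2) = 29; row 2: entry -1/2 ≤ 0. Minimum is 29 at row 1 (x2 leaves); pivot element 1/2.
Divide row 1 by 1/2; eliminate column w1 from the other rows.
After both pivots, the entry at constraint row 2, column w2 is 1.

1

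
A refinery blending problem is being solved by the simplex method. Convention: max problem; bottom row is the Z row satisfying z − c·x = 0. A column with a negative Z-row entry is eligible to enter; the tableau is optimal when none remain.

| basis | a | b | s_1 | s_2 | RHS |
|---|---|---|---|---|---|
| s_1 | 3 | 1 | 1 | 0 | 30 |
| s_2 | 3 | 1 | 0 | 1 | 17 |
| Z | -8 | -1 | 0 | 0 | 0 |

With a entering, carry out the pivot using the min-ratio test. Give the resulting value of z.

136/3

Ratio test on column a — row 1: 30/3 = 10; row 2: 17/3 = 17/3. Minimum is 17/3 at row 2 (s_2 leaves); pivot element 3.
Pivot on row 2; the Z-row RHS becomes 0 − (-8)·(17/3) = 136/3.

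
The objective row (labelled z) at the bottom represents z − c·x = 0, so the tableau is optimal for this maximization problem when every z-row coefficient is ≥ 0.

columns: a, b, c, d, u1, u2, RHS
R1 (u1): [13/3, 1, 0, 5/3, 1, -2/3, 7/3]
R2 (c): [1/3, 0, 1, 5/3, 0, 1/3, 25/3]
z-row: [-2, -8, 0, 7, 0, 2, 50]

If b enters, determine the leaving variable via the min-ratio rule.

u1

Column b entries and ratios — u1: (7/3)/1 = 7/3; c: 0 ≤ 0, skip.
Smallest ratio is 7/3 in the row of u1, so u1 leaves.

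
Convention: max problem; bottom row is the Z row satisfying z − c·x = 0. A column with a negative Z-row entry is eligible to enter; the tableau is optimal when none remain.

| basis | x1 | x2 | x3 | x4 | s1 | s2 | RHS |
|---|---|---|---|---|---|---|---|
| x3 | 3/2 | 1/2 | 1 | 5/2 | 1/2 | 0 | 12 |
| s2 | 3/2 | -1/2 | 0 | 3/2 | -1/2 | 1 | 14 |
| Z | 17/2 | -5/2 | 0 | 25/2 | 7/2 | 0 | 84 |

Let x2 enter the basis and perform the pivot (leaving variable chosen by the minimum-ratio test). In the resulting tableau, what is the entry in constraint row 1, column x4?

5

Ratio test on column x2 — row 1: 12/(1/2) = 24; row 2: entry -1/2 ≤ 0. Minimum is 24 at row 1 (x3 leaves); pivot element 1/2.
Divide row 1 by 1/2; eliminate column x2 from the other rows.
In the new row 1, the x4 entry is the old entry divided by the pivot: (5/2)/(1/2) = 5.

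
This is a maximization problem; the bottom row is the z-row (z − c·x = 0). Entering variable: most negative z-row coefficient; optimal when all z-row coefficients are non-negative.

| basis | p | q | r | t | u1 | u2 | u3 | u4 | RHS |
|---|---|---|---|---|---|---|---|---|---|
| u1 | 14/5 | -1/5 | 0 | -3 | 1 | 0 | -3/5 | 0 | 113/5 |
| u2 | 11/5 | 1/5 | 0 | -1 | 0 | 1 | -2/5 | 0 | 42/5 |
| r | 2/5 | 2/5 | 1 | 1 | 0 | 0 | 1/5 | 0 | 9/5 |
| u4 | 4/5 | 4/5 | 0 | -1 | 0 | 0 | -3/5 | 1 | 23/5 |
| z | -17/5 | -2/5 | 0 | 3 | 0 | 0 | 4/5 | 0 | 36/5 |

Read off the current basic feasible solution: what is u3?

u3 is not in the basis, so in the current basic feasible solution u3 = 0.

0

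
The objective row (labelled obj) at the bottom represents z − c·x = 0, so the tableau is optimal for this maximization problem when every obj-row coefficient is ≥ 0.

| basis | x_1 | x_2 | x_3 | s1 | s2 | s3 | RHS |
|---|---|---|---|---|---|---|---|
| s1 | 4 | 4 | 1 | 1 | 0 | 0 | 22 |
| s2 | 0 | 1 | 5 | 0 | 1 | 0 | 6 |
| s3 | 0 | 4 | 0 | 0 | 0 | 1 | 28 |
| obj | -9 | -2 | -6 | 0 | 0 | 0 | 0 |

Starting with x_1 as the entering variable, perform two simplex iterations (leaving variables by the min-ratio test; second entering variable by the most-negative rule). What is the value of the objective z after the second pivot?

54

Ratio test on column x_1 — row 1: 22/4 = 11/2; row 2: entry 0 ≤ 0; row 3: entry 0 ≤ 0. Minimum is 11/2 at row 1 (s1 leaves); pivot element 4.
Pivot on row 1; the obj-row RHS becomes 0 − (-9)·(11/2) = 99/2.
Next entering variable (most negative obj-row entry -15/4): x_3.
Ratio test on column x_3 — row 1: (11/2)/(1/4) = 22; row 2: 6/5 = 6/5; row 3: entry 0 ≤ 0. Minimum is 6/5 at row 2 (s2 leaves); pivot element 5.
After the second pivot the obj-row RHS is 99/2 − (-15/4)·(6/5) = 54.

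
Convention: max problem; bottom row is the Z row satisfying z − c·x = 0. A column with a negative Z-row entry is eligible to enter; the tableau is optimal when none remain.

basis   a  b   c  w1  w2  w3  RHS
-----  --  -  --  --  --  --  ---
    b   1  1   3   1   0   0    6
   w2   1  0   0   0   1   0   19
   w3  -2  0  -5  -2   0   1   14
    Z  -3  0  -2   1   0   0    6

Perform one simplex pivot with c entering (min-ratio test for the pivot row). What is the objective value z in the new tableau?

Ratio test on column c — row 1: 6/3 = 2; row 2: entry 0 ≤ 0; row 3: entry -5 ≤ 0. Minimum is 2 at row 1 (b leaves); pivot element 3.
Pivot on row 1; the Z-row RHS becomes 6 − (-2)·2 = 10.

10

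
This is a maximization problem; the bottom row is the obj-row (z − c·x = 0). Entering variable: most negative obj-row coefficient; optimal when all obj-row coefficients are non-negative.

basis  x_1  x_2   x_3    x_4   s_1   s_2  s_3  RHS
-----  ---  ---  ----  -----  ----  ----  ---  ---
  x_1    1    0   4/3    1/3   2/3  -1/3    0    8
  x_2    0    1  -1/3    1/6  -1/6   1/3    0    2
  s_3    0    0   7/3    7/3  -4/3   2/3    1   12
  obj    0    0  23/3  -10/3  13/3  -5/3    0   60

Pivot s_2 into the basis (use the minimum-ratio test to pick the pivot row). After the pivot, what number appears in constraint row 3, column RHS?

8

Ratio test on column s_2 — row 1: entry -1/3 ≤ 0; row 2: 2/(1/3) = 6; row 3: 12/(2/3) = 18. Minimum is 6 at row 2 (x_2 leaves); pivot element 1/3.
Divide row 2 by 1/3; eliminate column s_2 from the other rows.
Row 3 update in column RHS: 12 − (2/3)·6 = 8.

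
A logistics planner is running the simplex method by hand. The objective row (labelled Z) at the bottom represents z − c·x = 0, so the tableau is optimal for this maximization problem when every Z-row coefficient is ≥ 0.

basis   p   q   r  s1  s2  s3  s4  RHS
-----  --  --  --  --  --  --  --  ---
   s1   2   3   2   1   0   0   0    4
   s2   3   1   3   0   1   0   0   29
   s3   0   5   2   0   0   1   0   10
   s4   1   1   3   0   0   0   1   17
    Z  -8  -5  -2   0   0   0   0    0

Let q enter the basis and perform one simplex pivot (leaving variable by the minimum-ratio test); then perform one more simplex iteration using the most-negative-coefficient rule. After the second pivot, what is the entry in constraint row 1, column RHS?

2

Ratio test on column q — row 1: 4/3 = 4/3; row 2: 29/1 = 29; row 3: 10/5 = 2; row 4: 17/1 = 17. Minimum is 4/3 at row 1 (s1 leaves); pivot element 3.
Divide row 1 by 3; eliminate column q from the other rows.
Second iteration: most negative Z-row entry is -14/3 in column p, so p enters.
Ratio test on column p — row 1: (4/3)/(2/3) = 2; row 2: (83/3)/(7/3) = 83/7; row 3: entry -10/3 ≤ 0; row 4: (47/3)/(1/3) = 47. Minimum is 2 at row 1 (q leaves); pivot element 2/3.
Divide row 1 by 2/3; eliminate column p from the other rows.
After both pivots, the entry at constraint row 1, column RHS is 2.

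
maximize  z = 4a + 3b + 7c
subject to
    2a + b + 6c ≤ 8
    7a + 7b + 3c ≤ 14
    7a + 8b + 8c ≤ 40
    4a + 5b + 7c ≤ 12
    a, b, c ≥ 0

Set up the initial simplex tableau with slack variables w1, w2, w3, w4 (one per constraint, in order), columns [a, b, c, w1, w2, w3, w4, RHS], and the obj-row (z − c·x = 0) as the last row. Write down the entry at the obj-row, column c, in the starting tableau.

-7

The obj-row carries the negated objective coefficients: the c entry is -7.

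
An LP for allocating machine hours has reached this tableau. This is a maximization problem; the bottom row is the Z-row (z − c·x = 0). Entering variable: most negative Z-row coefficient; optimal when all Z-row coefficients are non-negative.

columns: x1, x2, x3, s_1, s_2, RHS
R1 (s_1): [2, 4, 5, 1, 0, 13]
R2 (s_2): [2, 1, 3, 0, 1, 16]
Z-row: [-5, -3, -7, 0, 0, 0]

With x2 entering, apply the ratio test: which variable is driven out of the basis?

Column x2 entries and ratios — s_1: 13/4 = 13/4; s_2: 16/1 = 16.
Smallest ratio is 13/4 in the row of s_1, so s_1 leaves.

s_1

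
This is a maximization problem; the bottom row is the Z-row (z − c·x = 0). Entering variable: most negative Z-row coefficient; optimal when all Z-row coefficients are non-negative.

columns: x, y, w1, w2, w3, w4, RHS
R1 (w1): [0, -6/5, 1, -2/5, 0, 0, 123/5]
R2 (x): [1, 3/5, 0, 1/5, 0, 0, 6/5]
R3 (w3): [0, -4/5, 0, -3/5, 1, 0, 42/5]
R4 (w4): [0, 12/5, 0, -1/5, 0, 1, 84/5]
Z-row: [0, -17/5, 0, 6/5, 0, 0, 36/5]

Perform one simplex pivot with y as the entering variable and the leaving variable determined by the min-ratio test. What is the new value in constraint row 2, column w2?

1/3

Ratio test on column y — row 1: entry -6/5 ≤ 0; row 2: (6/5)/(3/5) = 2; row 3: entry -4/5 ≤ 0; row 4: (84/5)/(12/5) = 7. Minimum is 2 at row 2 (x leaves); pivot element 3/5.
Divide row 2 by 3/5; eliminate column y from the other rows.
In the new row 2, the w2 entry is the old entry divided by the pivot: (1/5)/(3/5) = 1/3.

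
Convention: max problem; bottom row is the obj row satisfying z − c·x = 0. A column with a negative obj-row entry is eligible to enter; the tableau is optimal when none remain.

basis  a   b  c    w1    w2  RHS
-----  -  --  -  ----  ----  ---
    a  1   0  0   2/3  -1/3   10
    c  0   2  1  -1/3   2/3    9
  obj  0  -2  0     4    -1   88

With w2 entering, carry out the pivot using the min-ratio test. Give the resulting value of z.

203/2

Ratio test on column w2 — row 1: entry -1/3 ≤ 0; row 2: 9/(2/3) = 27/2. Minimum is 27/2 at row 2 (c leaves); pivot element 2/3.
Pivot on row 2; the obj-row RHS becomes 88 − (-1)·(27/2) = 203/2.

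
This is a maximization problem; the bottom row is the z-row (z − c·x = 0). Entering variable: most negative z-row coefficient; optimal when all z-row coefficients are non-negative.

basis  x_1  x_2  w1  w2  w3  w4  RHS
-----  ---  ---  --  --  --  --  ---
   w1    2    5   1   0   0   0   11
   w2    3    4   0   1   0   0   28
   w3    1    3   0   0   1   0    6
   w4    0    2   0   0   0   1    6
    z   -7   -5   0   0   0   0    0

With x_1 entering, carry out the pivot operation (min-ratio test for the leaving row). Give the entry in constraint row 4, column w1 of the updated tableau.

Ratio test on column x_1 — row 1: 11/2 = 11/2; row 2: 28/3 = 28/3; row 3: 6/1 = 6; row 4: entry 0 ≤ 0. Minimum is 11/2 at row 1 (w1 leaves); pivot element 2.
Divide row 1 by 2; eliminate column x_1 from the other rows.
Row 4 update in column w1: 0 − 0·(1/2) = 0.

0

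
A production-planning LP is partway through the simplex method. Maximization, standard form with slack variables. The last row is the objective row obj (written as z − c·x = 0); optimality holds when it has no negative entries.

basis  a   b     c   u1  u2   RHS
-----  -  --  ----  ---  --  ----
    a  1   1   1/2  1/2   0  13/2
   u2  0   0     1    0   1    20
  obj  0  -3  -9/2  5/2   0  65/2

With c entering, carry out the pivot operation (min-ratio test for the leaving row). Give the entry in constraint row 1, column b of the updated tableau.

2

Ratio test on column c — row 1: (13/2)/(1/2) = 13; row 2: 20/1 = 20. Minimum is 13 at row 1 (a leaves); pivot element 1/2.
Divide row 1 by 1/2; eliminate column c from the other rows.
In the new row 1, the b entry is the old entry divided by the pivot: 1/(1/2) = 2.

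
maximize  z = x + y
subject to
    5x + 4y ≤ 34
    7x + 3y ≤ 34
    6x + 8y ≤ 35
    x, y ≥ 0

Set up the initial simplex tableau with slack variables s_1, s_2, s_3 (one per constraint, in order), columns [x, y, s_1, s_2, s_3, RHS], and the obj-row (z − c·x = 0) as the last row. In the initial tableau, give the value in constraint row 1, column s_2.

Slack s_2 belongs to constraint 2; its column is the unit vector e_2, so the entry in row 1 is 0.

0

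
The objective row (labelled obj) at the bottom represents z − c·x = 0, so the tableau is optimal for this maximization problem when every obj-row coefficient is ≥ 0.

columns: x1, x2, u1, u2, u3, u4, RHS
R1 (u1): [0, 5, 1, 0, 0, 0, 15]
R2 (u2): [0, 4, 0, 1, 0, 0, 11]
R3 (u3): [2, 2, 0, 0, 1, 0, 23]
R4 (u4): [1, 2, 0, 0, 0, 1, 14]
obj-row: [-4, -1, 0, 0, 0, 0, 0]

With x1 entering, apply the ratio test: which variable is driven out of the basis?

Column x1 entries and ratios — u1: 0 ≤ 0, skip; u2: 0 ≤ 0, skip; u3: 23/2 = 23/2; u4: 14/1 = 14.
Smallest ratio is 23/2 in the row of u3, so u3 leaves.

u3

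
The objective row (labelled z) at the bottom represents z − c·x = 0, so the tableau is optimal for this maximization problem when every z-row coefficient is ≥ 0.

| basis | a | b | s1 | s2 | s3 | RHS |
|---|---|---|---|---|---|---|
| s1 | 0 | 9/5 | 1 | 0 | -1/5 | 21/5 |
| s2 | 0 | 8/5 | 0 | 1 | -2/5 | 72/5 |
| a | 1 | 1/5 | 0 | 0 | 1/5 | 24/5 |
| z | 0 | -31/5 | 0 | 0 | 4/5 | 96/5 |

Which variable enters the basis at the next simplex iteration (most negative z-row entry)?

Negative z-row entries: b: -31/5.
The most negative is -31/5 in column b, so b enters.

b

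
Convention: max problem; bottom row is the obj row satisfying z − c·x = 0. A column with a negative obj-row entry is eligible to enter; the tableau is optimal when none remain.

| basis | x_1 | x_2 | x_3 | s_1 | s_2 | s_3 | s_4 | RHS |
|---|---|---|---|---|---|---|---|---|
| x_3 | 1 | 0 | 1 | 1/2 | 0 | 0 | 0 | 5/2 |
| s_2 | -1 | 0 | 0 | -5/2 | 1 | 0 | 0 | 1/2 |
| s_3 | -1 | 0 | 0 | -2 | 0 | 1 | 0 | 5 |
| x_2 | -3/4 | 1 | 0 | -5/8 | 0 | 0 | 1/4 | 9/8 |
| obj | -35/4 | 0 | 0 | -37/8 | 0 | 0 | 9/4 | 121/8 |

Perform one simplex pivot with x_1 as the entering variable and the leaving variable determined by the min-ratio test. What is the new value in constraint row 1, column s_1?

1/2

Ratio test on column x_1 — row 1: (5/2)/1 = 5/2; row 2: entry -1 ≤ 0; row 3: entry -1 ≤ 0; row 4: entry -3/4 ≤ 0. Minimum is 5/2 at row 1 (x_3 leaves); pivot element 1.
Divide row 1 by 1; eliminate column x_1 from the other rows.
In the new row 1, the s_1 entry is the old entry divided by the pivot: (1/2)/1 = 1/2.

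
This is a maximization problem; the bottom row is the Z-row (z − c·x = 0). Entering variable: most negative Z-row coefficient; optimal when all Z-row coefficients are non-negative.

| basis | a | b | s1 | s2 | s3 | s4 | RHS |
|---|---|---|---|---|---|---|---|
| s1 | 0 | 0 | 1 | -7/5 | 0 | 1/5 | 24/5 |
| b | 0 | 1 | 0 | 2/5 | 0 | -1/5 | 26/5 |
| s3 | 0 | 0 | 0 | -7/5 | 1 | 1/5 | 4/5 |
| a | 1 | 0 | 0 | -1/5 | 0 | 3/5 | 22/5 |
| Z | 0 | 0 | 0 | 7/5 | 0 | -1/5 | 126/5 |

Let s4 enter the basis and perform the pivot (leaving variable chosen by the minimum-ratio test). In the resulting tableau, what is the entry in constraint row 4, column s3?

-3

Ratio test on column s4 — row 1: (24/5)/(1/5) = 24; row 2: entry -1/5 ≤ 0; row 3: (4/5)/(1/5) = 4; row 4: (22/5)/(3/5) = 22/3. Minimum is 4 at row 3 (s3 leaves); pivot element 1/5.
Divide row 3 by 1/5; eliminate column s4 from the other rows.
Row 4 update in column s3: 0 − (3/5)·5 = -3.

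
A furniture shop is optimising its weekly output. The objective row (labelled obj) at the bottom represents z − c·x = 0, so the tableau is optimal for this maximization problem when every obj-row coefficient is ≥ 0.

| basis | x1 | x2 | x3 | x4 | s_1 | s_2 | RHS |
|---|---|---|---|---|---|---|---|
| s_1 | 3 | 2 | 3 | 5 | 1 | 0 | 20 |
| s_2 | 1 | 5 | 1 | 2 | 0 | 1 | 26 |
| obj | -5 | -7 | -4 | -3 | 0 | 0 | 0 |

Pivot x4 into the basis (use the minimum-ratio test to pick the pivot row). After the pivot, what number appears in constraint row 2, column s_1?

Ratio test on column x4 — row 1: 20/5 = 4; row 2: 26/2 = 13. Minimum is 4 at row 1 (s_1 leaves); pivot element 5.
Divide row 1 by 5; eliminate column x4 from the other rows.
Row 2 update in column s_1: 0 − 2·(1/5) = -2/5.

-2/5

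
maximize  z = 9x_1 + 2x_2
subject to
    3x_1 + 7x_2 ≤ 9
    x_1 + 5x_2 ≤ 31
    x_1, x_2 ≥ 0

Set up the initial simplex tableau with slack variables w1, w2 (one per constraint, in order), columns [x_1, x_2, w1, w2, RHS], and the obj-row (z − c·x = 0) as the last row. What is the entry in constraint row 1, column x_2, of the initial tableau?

Constraint 1 has coefficient 7 on x_2.

7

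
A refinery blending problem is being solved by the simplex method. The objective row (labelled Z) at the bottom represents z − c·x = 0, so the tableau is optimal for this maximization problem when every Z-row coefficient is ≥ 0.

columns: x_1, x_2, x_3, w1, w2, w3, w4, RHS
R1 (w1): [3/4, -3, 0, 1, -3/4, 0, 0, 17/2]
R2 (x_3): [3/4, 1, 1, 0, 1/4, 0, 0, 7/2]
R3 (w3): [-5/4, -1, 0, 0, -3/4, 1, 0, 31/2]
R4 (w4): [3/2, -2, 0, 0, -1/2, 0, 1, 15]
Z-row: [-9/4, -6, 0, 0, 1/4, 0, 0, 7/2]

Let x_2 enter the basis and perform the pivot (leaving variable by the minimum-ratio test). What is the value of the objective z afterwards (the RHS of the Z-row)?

Ratio test on column x_2 — row 1: entry -3 ≤ 0; row 2: (7/2)/1 = 7/2; row 3: entry -1 ≤ 0; row 4: entry -2 ≤ 0. Minimum is 7/2 at row 2 (x_3 leaves); pivot element 1.
Pivot on row 2; the Z-row RHS becomes 7/2 − (-6)·(7/2) = 49/2.

49/2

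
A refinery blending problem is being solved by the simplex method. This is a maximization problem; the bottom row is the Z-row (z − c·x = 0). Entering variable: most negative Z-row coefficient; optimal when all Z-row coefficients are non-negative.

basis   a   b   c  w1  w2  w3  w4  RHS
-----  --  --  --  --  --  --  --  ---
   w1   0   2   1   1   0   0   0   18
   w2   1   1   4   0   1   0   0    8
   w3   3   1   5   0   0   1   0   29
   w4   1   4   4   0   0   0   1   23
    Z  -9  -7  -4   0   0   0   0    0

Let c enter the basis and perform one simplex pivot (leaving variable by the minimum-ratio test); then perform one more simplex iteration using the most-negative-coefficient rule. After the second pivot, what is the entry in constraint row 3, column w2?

Ratio test on column c — row 1: 18/1 = 18; row 2: 8/4 = 2; row 3: 29/5 = 29/5; row 4: 23/4 = 23/4. Minimum is 2 at row 2 (w2 leaves); pivot element 4.
Divide row 2 by 4; eliminate column c from the other rows.
Second iteration: most negative Z-row entry is -8 in column a, so a enters.
Ratio test on column a — row 1: entry -1/4 ≤ 0; row 2: 2/(1/4) = 8; row 3: 19/(7/4) = 76/7; row 4: entry 0 ≤ 0. Minimum is 8 at row 2 (c leaves); pivot element 1/4.
Divide row 2 by 1/4; eliminate column a from the other rows.
After both pivots, the entry at constraint row 3, column w2 is -3.

-3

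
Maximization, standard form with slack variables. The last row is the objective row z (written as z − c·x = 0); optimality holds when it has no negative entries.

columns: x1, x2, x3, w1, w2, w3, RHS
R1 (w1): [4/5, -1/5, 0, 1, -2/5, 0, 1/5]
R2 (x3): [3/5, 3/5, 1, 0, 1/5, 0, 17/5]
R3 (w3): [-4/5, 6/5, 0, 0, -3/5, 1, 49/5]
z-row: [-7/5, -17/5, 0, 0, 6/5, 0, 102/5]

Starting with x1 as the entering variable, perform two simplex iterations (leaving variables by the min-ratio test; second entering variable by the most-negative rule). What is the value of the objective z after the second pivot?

37

Ratio test on column x1 — row 1: (1/5)/(4/5) = 1/4; row 2: (17/5)/(3/5) = 17/3; row 3: entry -4/5 ≤ 0. Minimum is 1/4 at row 1 (w1 leaves); pivot element 4/5.
Pivot on row 1; the z-row RHS becomes 102/5 − (-7/5)·(1/4) = 83/4.
Next entering variable (most negative z-row entry -15/4): x2.
Ratio test on column x2 — row 1: entry -1/4 ≤ 0; row 2: (13/4)/(3/4) = 13/3; row 3: 10/1 = 10. Minimum is 13/3 at row 2 (x3 leaves); pivot element 3/4.
After the second pivot the z-row RHS is 83/4 − (-15/4)·(13/3) = 37.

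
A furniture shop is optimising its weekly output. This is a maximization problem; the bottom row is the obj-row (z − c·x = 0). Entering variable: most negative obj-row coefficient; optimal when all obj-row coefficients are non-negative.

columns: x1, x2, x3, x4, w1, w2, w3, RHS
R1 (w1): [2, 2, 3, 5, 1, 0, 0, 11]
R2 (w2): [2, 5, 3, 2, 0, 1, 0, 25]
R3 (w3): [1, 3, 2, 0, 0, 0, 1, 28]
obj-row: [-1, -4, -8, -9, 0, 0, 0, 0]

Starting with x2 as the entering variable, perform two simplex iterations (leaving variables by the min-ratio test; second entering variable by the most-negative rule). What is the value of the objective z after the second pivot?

457/21

Ratio test on column x2 — row 1: 11/2 = 11/2; row 2: 25/5 = 5; row 3: 28/3 = 28/3. Minimum is 5 at row 2 (w2 leaves); pivot element 5.
Pivot on row 2; the obj-row RHS becomes 0 − (-4)·5 = 20.
Next entering variable (most negative obj-row entry -37/5): x4.
Ratio test on column x4 — row 1: 1/(21/5) = 5/21; row 2: 5/(2/5) = 25/2; row 3: entry -6/5 ≤ 0. Minimum is 5/21 at row 1 (w1 leaves); pivot element 21/5.
After the second pivot the obj-row RHS is 20 − (-37/5)·(5/21) = 457/21.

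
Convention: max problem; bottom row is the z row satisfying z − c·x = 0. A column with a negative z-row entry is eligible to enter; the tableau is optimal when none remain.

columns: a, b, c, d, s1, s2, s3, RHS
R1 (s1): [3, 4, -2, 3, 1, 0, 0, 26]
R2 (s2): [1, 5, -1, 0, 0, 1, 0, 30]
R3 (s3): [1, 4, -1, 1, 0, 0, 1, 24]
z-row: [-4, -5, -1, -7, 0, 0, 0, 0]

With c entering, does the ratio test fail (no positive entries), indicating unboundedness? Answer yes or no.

Every constraint-row entry in column c is ≤ 0, so increasing c is unbounded.

yes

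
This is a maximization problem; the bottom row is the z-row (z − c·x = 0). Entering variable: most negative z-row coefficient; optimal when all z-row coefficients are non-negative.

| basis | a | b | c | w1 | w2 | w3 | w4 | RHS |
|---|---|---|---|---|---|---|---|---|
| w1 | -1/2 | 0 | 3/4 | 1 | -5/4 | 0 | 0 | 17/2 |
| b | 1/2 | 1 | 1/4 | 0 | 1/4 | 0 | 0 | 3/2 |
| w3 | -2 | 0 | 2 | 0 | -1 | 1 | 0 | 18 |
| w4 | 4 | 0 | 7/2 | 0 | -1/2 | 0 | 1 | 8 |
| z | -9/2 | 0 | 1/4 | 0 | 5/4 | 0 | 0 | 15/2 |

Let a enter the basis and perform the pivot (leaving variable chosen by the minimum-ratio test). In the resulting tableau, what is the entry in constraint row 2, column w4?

Ratio test on column a — row 1: entry -1/2 ≤ 0; row 2: (3/2)/(1/2) = 3; row 3: entry -2 ≤ 0; row 4: 8/4 = 2. Minimum is 2 at row 4 (w4 leaves); pivot element 4.
Divide row 4 by 4; eliminate column a from the other rows.
Row 2 update in column w4: 0 − (1/2)·(1/4) = -1/8.

-1/8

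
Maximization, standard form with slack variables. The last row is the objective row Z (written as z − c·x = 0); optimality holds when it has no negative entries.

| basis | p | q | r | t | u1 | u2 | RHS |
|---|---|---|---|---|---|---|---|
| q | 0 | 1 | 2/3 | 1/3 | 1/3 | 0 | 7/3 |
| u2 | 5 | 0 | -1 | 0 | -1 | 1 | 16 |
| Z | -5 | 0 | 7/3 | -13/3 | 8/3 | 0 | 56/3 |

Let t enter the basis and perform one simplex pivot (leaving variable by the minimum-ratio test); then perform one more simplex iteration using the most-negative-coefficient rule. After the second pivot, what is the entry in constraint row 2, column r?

-1/5

Ratio test on column t — row 1: (7/3)/(1/3) = 7; row 2: entry 0 ≤ 0. Minimum is 7 at row 1 (q leaves); pivot element 1/3.
Divide row 1 by 1/3; eliminate column t from the other rows.
Second iteration: most negative Z-row entry is -5 in column p, so p enters.
Ratio test on column p — row 1: entry 0 ≤ 0; row 2: 16/5 = 16/5. Minimum is 16/5 at row 2 (u2 leaves); pivot element 5.
Divide row 2 by 5; eliminate column p from the other rows.
After both pivots, the entry at constraint row 2, column r is -1/5.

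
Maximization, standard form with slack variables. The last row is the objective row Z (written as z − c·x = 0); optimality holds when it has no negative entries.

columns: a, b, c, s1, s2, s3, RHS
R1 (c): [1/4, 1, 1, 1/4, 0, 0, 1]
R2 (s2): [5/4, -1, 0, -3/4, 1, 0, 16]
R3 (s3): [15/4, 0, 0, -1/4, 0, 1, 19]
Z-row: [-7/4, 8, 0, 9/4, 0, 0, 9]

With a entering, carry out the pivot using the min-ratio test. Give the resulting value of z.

16

Ratio test on column a — row 1: 1/(1/4) = 4; row 2: 16/(5/4) = 64/5; row 3: 19/(15/4) = 76/15. Minimum is 4 at row 1 (c leaves); pivot element 1/4.
Pivot on row 1; the Z-row RHS becomes 9 − (-7/4)·4 = 16.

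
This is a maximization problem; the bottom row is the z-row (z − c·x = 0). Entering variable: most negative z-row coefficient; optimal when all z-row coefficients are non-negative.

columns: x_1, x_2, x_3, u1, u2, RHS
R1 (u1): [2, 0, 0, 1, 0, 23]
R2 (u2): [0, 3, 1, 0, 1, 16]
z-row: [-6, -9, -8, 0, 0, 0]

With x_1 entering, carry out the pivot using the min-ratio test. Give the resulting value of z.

69

Ratio test on column x_1 — row 1: 23/2 = 23/2; row 2: entry 0 ≤ 0. Minimum is 23/2 at row 1 (u1 leaves); pivot element 2.
Pivot on row 1; the z-row RHS becomes 0 − (-6)·(23/2) = 69.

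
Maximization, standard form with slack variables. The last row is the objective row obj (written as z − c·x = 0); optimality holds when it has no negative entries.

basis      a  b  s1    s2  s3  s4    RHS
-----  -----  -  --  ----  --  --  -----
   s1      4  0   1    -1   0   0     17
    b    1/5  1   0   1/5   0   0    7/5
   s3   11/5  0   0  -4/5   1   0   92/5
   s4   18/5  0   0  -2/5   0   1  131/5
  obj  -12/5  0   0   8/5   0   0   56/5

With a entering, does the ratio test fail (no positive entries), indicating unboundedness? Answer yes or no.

Column a has positive entries in row(s) 1, 2, 3, 4, so the ratio test bounds it — not unbounded.

no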